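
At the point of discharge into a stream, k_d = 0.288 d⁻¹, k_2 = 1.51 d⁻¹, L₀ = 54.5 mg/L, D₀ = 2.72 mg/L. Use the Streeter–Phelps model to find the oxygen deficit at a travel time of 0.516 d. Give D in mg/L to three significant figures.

D ≈ 6.43 mg/L

k_d L₀/(k_2−k_d) = 0.288×54.5/(1.51−0.288) = 15.70/1.222 = 12.84 mg/L.
e^(−k_d t) = e^(−0.288×0.5160) = 0.8619; e^(−k_2 t) = e^(−1.51×0.5160) = 0.4588.
D = 12.84 × (0.8619 − 0.4588) + 2.72 × 0.4588 = 5.178 + 1.248 = 6.426 mg/L.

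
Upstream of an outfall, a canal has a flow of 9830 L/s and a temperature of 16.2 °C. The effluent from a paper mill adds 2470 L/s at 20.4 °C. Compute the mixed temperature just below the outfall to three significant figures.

17.0 °C

Flow-weighted mixing: C = (Q_r C_r + Q_w C_w)/(Q_r + Q_w)
= (9830×16.2 + 2470×20.4)/(9830 + 2470) = 209600/12300 = 17.04 °C.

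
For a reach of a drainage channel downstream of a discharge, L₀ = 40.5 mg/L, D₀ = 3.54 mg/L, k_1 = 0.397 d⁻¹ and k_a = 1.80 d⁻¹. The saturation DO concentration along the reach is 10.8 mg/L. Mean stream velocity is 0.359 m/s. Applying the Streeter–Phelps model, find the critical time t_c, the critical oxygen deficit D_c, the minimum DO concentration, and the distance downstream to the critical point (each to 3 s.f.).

t_c ≈ 0.814 d; D_c ≈ 6.47 mg/L; min DO ≈ 4.33 mg/L; x_c ≈ 25.3 km

With k_a/k_1 = 4.534 and 1 − D₀(k_a−k_1)/(k_1 L₀) = 0.6911,
t_c = ln(4.534 × 0.6911) / (1.80 − 0.397) = ln(3.133) / 1.403 = 1.142/1.403 = 0.8141 d.
D_c = (k_1/k_a) L₀ e^(−k_1 t_c) = (0.397/1.80) × 40.5 × e^(−0.397×0.8141) = 0.2206 × 40.5 × 0.7238 = 6.466 mg/L.
Minimum DO = C_s − D_c = 10.8 − 6.466 = 4.334 mg/L.
x_c = v t_c = 0.359 m/s × 0.8141 d × 86400 s/d = 25250 m ≈ 25.3 km.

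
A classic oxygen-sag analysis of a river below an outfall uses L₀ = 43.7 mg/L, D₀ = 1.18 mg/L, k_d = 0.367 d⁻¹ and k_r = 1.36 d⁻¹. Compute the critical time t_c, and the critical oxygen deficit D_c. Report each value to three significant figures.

t_c ≈ 1.24 d; D_c ≈ 7.47 mg/L

At the critical point dD/dt = 0, so k_d L₀ e^(−k_d t) = k_r D. Substituting D(t) from the Streeter–Phelps equation and solving for t gives
t_c = ln[(k_r/k_d)(1 − D₀(k_r−k_d)/(k_d L₀))] / (k_r−k_d).
Here k_r−k_d = 0.9930 d⁻¹ and 1 − D₀(k_r−k_d)/(k_d L₀) = 1 − 1.18×0.9930/(0.367×43.7) = 0.9269, so
t_c = ln(3.706 × 0.9269) / 0.9930 = 1.234 / 0.9930 = 1.243 d.
D_c = (k_d/k_r) L₀ e^(−k_d t_c) = (0.367/1.36) × 43.7 × e^(−0.367×1.243) = 0.2699 × 43.7 × 0.6338 = 7.474 mg/L.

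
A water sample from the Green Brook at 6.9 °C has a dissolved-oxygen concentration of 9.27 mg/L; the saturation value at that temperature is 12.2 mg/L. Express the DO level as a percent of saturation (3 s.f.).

76.0 % saturation

% saturation = C/C_s × 100 = 9.27/12.2 × 100 = 76.0 %.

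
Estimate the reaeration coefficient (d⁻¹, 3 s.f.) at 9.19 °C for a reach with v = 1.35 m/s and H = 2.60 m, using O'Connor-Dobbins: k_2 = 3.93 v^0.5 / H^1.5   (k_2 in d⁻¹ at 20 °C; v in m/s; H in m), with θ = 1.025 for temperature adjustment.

k_2(20) = 3.93 × 1.35^0.5 / 2.60^1.5 = 3.93 × 1.162 / 4.192 = 1.089 d⁻¹.
k_2(9.19) = 1.089 × 1.025^(9.19−20) = 1.089 × 0.7657 = 0.8340 d⁻¹.

k_2 ≈ 0.834 d⁻¹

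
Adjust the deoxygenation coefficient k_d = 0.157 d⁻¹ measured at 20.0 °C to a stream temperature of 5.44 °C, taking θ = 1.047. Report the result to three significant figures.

k_d ≈ 0.0804 d⁻¹

k_d(T₂) = k_d(T₁) · θ^(T₂−T₁) = 0.157 × 1.047^(5.44−20.0)
= 0.157 × 1.047^-14.6 = 0.157 × 0.5124 = 0.08044 d⁻¹.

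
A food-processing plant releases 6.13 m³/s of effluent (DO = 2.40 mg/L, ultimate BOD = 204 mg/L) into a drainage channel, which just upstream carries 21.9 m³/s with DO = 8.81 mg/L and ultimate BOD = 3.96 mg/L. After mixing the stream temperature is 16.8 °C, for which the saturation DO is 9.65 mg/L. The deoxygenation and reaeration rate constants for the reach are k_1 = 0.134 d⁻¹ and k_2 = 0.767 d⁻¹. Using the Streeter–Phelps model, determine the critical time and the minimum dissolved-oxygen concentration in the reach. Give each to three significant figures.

t_c ≈ 2.36 d; minimum DO ≈ 3.57 mg/L

Mixed DO = (21.9×8.81 + 6.13×2.40)/(21.9+6.13) = 207.7/28.03 = 7.408 mg/L.
Mixed L₀ = (21.9×3.96 + 6.13×204)/(28.03) = 1337/28.03 = 47.71 mg/L.
Initial deficit D₀ = C_s − DO₀ = 9.65 − 7.408 = 2.242 mg/L.
t_c = (1/0.6330) ln[(0.767/0.134)(1 − 2.242×0.6330/(0.134×47.71))] = 1.580 × ln(4.453) = 2.360 d.
D_c = (0.134/0.767) × 47.71 × e^(−0.134×2.360) = 0.1747 × 47.71 × 0.7289 = 6.075 mg/L.
Minimum DO = 9.65 − 6.075 = 3.575 mg/L.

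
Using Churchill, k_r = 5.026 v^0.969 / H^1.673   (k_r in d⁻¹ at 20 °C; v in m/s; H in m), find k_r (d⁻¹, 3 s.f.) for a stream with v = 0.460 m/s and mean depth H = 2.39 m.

k_r = 5.026 × 0.460^0.969 / 2.39^1.673 = 5.026 × 0.4712 / 4.296 = 0.5513 d⁻¹.

k_r ≈ 0.551 d⁻¹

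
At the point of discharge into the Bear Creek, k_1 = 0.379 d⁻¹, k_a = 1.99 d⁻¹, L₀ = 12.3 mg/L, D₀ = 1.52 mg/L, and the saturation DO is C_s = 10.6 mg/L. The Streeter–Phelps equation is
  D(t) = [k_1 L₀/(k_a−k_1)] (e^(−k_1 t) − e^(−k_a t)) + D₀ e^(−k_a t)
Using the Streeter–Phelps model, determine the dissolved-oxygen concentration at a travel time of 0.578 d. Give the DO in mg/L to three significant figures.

DO ≈ 8.71 mg/L

k_1 L₀/(k_a−k_1) = 0.379×12.3/(1.99−0.379) = 4.662/1.611 = 2.894 mg/L.
e^(−k_1 t) = e^(−0.379×0.5780) = 0.8033; e^(−k_a t) = e^(−1.99×0.5780) = 0.3166.
D = 2.894 × (0.8033 − 0.3166) + 1.52 × 0.3166 = 1.408 + 0.4812 = 1.890 mg/L.
DO = C_s − D = 10.6 − 1.890 = 8.710 mg/L.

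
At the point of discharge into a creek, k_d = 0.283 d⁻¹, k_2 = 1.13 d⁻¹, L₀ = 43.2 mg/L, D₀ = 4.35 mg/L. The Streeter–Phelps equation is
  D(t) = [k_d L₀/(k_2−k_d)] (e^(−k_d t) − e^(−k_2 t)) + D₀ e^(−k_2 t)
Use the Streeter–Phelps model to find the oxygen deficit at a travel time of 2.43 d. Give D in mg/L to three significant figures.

k_d L₀/(k_2−k_d) = 0.283×43.2/(1.13−0.283) = 12.23/0.8470 = 14.43 mg/L.
e^(−k_d t) = e^(−0.283×2.430) = 0.5027; e^(−k_2 t) = e^(−1.13×2.430) = 0.06419.
D = 14.43 × (0.5027 − 0.06419) + 4.35 × 0.06419 = 6.330 + 0.2792 = 6.609 mg/L.

D ≈ 6.61 mg/L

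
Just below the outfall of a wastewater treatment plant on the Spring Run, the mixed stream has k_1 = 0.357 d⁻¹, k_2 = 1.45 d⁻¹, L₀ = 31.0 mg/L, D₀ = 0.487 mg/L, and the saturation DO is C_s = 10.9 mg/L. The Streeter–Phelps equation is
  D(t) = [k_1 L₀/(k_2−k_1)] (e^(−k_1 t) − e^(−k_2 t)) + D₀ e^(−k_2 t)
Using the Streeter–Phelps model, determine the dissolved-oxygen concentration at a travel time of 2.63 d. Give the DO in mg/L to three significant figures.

k_1 L₀/(k_2−k_1) = 0.357×31.0/(1.45−0.357) = 11.07/1.093 = 10.13 mg/L.
e^(−k_1 t) = e^(−0.357×2.630) = 0.3911; e^(−k_2 t) = e^(−1.45×2.630) = 0.02207.
D = 10.13 × (0.3911 − 0.02207) + 0.487 × 0.02207 = 3.736 + 0.01075 = 3.747 mg/L.
DO = C_s − D = 10.9 − 3.747 = 7.153 mg/L.

DO ≈ 7.15 mg/L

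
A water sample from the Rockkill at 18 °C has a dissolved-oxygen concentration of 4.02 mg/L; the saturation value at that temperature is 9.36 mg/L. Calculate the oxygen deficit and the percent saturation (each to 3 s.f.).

D = C_s − C = 9.36 − 4.02 = 5.34 mg/L.
% saturation = 4.02/9.36 × 100 = 42.9 %.

D ≈ 5.34 mg/L; 42.9 % saturation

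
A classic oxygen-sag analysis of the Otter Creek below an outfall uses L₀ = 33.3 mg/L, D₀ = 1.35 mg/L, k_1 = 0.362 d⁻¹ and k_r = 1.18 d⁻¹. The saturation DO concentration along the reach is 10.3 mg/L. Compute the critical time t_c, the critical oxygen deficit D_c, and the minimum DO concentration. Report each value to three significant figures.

t_c = [1/(k_r−k_1)] ln[(k_r/k_1)(1 − D₀(k_r−k_1)/(k_1 L₀))]
= [1/(1.18−0.362)] ln[(1.18/0.362)(1 − 1.35×0.8180/(0.362×33.3))]
= (1/0.8180) ln[3.260 × 0.9084] = 1.222 × ln(2.961) = 1.222 × 1.086 = 1.327 d.
D_c = (k_1/k_r) L₀ e^(−k_1 t_c) = (0.362/1.18) × 33.3 × e^(−0.362×1.327) = 0.3068 × 33.3 × 0.6185 = 6.319 mg/L.
Minimum DO = C_s − D_c = 10.3 − 6.319 = 3.981 mg/L.

t_c ≈ 1.33 d; D_c ≈ 6.32 mg/L; min DO ≈ 3.98 mg/L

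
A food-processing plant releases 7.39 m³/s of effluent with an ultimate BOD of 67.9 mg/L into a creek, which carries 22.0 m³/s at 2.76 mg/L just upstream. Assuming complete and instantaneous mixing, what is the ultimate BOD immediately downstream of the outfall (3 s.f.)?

Flow-weighted mixing: C = (Q_r C_r + Q_w C_w)/(Q_r + Q_w)
= (22.0×2.76 + 7.39×67.9)/(22.0 + 7.39) = 562.5/29.39 = 19.14 mg/L.

19.1 mg/L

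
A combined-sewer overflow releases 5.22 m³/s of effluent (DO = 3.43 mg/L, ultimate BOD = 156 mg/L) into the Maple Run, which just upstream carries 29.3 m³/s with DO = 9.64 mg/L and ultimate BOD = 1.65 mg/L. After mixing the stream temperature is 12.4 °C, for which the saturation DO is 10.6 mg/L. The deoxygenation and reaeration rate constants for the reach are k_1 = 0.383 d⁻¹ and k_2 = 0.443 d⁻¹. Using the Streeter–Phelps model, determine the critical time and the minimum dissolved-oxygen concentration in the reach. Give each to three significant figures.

Mixed DO = (29.3×9.64 + 5.22×3.43)/(29.3+5.22) = 300.4/34.52 = 8.701 mg/L.
Mixed L₀ = (29.3×1.65 + 5.22×156)/(34.52) = 862.7/34.52 = 24.99 mg/L.
Initial deficit D₀ = C_s − DO₀ = 10.6 − 8.701 = 1.899 mg/L.
t_c = (1/0.06000) ln[(0.443/0.383)(1 − 1.899×0.06000/(0.383×24.99))] = 16.67 × ln(1.143) = 2.226 d.
D_c = (0.383/0.443) × 24.99 × e^(−0.383×2.226) = 0.8646 × 24.99 × 0.4263 = 9.211 mg/L.
Minimum DO = 10.6 − 9.211 = 1.389 mg/L.

t_c ≈ 2.23 d; minimum DO ≈ 1.39 mg/L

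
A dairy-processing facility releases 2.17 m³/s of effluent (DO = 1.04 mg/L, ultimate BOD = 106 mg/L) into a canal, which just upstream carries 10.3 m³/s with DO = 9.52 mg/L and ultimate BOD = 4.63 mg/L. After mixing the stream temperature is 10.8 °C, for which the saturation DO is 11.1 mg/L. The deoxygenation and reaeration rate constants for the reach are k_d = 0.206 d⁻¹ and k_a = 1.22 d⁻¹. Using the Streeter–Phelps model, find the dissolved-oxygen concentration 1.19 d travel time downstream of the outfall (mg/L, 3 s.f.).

DO ≈ 7.90 mg/L

Mixed DO = (10.3×9.52 + 2.17×1.04)/(10.3+2.17) = 100.3/12.47 = 8.044 mg/L.
Mixed L₀ = (10.3×4.63 + 2.17×106)/(12.47) = 277.7/12.47 = 22.27 mg/L.
Initial deficit D₀ = C_s − DO₀ = 11.1 − 8.044 = 3.056 mg/L.
D(1.19) = [0.206×22.27/(1.22−0.206)](e^(−0.206×1.19) − e^(−1.22×1.19)) + 3.056 e^(−1.22×1.19)
= 4.524 × (0.7826 − 0.2341) + 3.056 × 0.2341 = 3.197 mg/L.
DO = 11.1 − 3.197 = 7.903 mg/L.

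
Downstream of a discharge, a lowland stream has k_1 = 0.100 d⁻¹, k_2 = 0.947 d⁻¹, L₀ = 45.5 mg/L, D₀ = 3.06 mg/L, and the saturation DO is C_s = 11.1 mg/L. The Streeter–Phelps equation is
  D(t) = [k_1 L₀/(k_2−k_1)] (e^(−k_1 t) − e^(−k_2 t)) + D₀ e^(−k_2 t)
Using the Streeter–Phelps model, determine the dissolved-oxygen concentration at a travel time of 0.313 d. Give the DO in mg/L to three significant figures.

DO ≈ 7.61 mg/L

k_1 L₀/(k_2−k_1) = 0.100×45.5/(0.947−0.100) = 4.550/0.8470 = 5.372 mg/L.
e^(−k_1 t) = e^(−0.100×0.3130) = 0.9692; e^(−k_2 t) = e^(−0.947×0.3130) = 0.7435.
D = 5.372 × (0.9692 − 0.7435) + 3.06 × 0.7435 = 1.212 + 2.275 = 3.488 mg/L.
DO = C_s − D = 11.1 − 3.488 = 7.612 mg/L.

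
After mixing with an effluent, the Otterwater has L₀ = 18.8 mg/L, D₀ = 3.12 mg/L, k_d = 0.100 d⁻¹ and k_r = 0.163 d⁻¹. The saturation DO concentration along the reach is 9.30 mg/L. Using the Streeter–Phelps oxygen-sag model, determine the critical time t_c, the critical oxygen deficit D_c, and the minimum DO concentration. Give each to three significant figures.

At the critical point dD/dt = 0, so k_d L₀ e^(−k_d t) = k_r D. Substituting D(t) from the Streeter–Phelps equation and solving for t gives
t_c = ln[(k_r/k_d)(1 − D₀(k_r−k_d)/(k_d L₀))] / (k_r−k_d).
Here k_r−k_d = 0.06300 d⁻¹ and 1 − D₀(k_r−k_d)/(k_d L₀) = 1 − 3.12×0.06300/(0.100×18.8) = 0.8954, so
t_c = ln(1.630 × 0.8954) / 0.06300 = 0.3781 / 0.06300 = 6.002 d.
L(t_c) = L₀ e^(−k_d t_c) = 18.8 × 0.5487 = 10.32 mg/L, and at the critical point k_r D_c = k_d L, so D_c = (0.100/0.163) × 10.32 = 6.328 mg/L.
Minimum DO = C_s − D_c = 9.30 − 6.328 = 2.972 mg/L.

t_c ≈ 6.00 d; D_c ≈ 6.33 mg/L; min DO ≈ 2.97 mg/L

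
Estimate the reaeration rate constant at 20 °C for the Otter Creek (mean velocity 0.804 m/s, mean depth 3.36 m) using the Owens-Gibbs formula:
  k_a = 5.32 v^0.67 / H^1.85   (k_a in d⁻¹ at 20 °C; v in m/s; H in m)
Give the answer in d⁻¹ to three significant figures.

k_a ≈ 0.488 d⁻¹

k_a = 5.32 × 0.804^0.67 / 3.36^1.85 = 5.32 × 0.8640 / 9.413 = 0.4883 d⁻¹.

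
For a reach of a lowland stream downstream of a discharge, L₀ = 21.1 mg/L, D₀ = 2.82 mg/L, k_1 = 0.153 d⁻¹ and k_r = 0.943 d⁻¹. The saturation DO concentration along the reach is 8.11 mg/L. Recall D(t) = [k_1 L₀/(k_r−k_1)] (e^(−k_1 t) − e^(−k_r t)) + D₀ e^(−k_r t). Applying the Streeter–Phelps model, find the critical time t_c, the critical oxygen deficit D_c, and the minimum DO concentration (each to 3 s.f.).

With k_r/k_1 = 6.163 and 1 − D₀(k_r−k_1)/(k_1 L₀) = 0.3099,
t_c = ln(6.163 × 0.3099) / (0.943 − 0.153) = ln(1.910) / 0.7900 = 0.6472/0.7900 = 0.8192 d.
L(t_c) = L₀ e^(−k_1 t_c) = 21.1 × 0.8822 = 18.61 mg/L, and at the critical point k_r D_c = k_1 L, so D_c = (0.153/0.943) × 18.61 = 3.020 mg/L.
Minimum DO = C_s − D_c = 8.11 − 3.020 = 5.090 mg/L.

t_c ≈ 0.819 d; D_c ≈ 3.02 mg/L; min DO ≈ 5.09 mg/L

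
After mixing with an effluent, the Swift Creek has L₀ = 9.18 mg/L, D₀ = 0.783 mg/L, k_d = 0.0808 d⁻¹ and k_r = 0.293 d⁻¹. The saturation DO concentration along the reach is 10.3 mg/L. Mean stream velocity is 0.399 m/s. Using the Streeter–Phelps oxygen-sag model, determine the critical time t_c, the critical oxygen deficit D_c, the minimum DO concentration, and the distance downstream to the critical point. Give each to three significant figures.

With k_r/k_d = 3.626 and 1 − D₀(k_r−k_d)/(k_d L₀) = 0.7760,
t_c = ln(3.626 × 0.7760) / (0.293 − 0.0808) = ln(2.814) / 0.2122 = 1.035/0.2122 = 4.876 d.
D_c = (k_d/k_r) L₀ e^(−k_d t_c) = (0.0808/0.293) × 9.18 × e^(−0.0808×4.876) = 0.2758 × 9.18 × 0.6744 = 1.707 mg/L.
Minimum DO = C_s − D_c = 10.3 − 1.707 = 8.593 mg/L.
x_c = v t_c = 0.399 m/s × 4.876 d × 86400 s/d = 168100 m ≈ 168 km.

t_c ≈ 4.88 d; D_c ≈ 1.71 mg/L; min DO ≈ 8.59 mg/L; x_c ≈ 168 km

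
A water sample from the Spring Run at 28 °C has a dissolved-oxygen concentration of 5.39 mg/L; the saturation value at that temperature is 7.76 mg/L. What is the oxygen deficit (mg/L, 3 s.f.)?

D = C_s − C = 7.76 − 5.39 = 2.37 mg/L.

D ≈ 2.37 mg/L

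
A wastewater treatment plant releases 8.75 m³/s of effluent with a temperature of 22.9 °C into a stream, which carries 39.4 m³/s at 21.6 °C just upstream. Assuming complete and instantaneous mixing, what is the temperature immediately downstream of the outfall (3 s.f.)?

21.8 °C

Flow-weighted mixing: C = (Q_r C_r + Q_w C_w)/(Q_r + Q_w)
= (39.4×21.6 + 8.75×22.9)/(39.4 + 8.75) = 1051/48.15 = 21.84 °C.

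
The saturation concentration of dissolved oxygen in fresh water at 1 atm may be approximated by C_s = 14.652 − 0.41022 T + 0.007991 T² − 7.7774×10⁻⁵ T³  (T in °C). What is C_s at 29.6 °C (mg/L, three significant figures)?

C_s ≈ 7.49 mg/L

C_s = 14.652 − 0.41022×29.6 + 0.007991×29.6² − 7.7774×10⁻⁵×29.6³ = 7.494 mg/L.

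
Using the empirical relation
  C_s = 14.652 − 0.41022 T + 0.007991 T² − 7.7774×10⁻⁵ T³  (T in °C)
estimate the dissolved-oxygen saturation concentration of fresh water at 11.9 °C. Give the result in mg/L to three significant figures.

C_s ≈ 10.8 mg/L

C_s = 14.652 − 0.41022×11.9 + 0.007991×11.9² − 7.7774×10⁻⁵×11.9³ = 10.77 mg/L.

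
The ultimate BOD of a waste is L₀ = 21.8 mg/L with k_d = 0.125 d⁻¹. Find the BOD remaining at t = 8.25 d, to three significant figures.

L_t = L₀ e^(−k_d t) = 21.8 × e^(−0.125×8.25) = 21.8 × 0.3566 = 7.773 mg/L.

L ≈ 7.77 mg/L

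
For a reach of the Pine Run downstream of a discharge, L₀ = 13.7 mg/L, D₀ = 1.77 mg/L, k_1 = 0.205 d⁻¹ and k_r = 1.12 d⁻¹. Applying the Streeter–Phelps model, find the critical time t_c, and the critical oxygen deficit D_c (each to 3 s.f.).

At the critical point dD/dt = 0, so k_1 L₀ e^(−k_1 t) = k_r D. Substituting D(t) from the Streeter–Phelps equation and solving for t gives
t_c = ln[(k_r/k_1)(1 − D₀(k_r−k_1)/(k_1 L₀))] / (k_r−k_1).
Here k_r−k_1 = 0.9150 d⁻¹ and 1 − D₀(k_r−k_1)/(k_1 L₀) = 1 − 1.77×0.9150/(0.205×13.7) = 0.4233, so
t_c = ln(5.463 × 0.4233) / 0.9150 = 0.8385 / 0.9150 = 0.9164 d.
D_c = (k_1/k_r) L₀ e^(−k_1 t_c) = (0.205/1.12) × 13.7 × e^(−0.205×0.9164) = 0.1830 × 13.7 × 0.8287 = 2.078 mg/L.

t_c ≈ 0.916 d; D_c ≈ 2.08 mg/L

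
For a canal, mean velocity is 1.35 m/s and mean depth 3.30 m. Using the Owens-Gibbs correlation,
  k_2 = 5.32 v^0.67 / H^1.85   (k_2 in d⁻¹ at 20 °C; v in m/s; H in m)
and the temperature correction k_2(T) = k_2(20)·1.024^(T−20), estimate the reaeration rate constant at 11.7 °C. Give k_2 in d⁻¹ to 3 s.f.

k_2(20) = 5.32 × 1.35^0.67 / 3.30^1.85 = 5.32 × 1.223 / 9.104 = 0.7145 d⁻¹.
k_2(11.7) = 0.7145 × 1.024^(11.7−20) = 0.7145 × 0.8213 = 0.5868 d⁻¹.

k_2 ≈ 0.587 d⁻¹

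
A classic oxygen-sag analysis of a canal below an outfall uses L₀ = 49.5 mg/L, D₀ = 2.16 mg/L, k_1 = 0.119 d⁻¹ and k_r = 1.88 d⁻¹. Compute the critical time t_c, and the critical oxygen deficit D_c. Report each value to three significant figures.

With k_r/k_1 = 15.80 and 1 − D₀(k_r−k_1)/(k_1 L₀) = 0.3543,
t_c = ln(15.80 × 0.3543) / (1.88 − 0.119) = ln(5.597) / 1.761 = 1.722/1.761 = 0.9779 d.
L(t_c) = L₀ e^(−k_1 t_c) = 49.5 × 0.8901 = 44.06 mg/L, and at the critical point k_r D_c = k_1 L, so D_c = (0.119/1.88) × 44.06 = 2.789 mg/L.

t_c ≈ 0.978 d; D_c ≈ 2.79 mg/L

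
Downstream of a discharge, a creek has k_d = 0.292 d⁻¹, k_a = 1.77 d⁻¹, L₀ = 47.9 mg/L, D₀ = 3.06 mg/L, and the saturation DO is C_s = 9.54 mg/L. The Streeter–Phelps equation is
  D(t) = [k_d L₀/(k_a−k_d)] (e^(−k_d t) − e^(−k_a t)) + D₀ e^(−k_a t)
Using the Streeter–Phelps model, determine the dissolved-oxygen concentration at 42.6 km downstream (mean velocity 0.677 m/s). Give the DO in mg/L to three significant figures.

DO ≈ 3.65 mg/L

Travel time t = x/v = 42.6 km / (0.677 m/s) = 42600 m / 0.677 m/s = 62920 s = 0.7283 d.
k_d L₀/(k_a−k_d) = 0.292×47.9/(1.77−0.292) = 13.99/1.478 = 9.463 mg/L.
e^(−k_d t) = e^(−0.292×0.7283) = 0.8084; e^(−k_a t) = e^(−1.77×0.7283) = 0.2755.
D = 9.463 × (0.8084 − 0.2755) + 3.06 × 0.2755 = 5.043 + 0.8431 = 5.886 mg/L.
DO = C_s − D = 9.54 − 5.886 = 3.654 mg/L.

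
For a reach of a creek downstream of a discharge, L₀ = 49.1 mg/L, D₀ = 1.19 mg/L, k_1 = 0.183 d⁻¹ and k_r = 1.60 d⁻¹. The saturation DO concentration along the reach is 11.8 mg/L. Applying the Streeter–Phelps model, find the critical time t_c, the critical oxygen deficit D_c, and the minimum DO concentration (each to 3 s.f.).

t_c = [1/(k_r−k_1)] ln[(k_r/k_1)(1 − D₀(k_r−k_1)/(k_1 L₀))]
= [1/(1.60−0.183)] ln[(1.60/0.183)(1 − 1.19×1.417/(0.183×49.1))]
= (1/1.417) ln[8.743 × 0.8123] = 0.7057 × ln(7.102) = 0.7057 × 1.960 = 1.384 d.
D_c = (k_1/k_r) L₀ e^(−k_1 t_c) = (0.183/1.60) × 49.1 × e^(−0.183×1.384) = 0.1144 × 49.1 × 0.7763 = 4.360 mg/L.
Minimum DO = C_s − D_c = 11.8 − 4.360 = 7.440 mg/L.

t_c ≈ 1.38 d; D_c ≈ 4.36 mg/L; min DO ≈ 7.44 mg/L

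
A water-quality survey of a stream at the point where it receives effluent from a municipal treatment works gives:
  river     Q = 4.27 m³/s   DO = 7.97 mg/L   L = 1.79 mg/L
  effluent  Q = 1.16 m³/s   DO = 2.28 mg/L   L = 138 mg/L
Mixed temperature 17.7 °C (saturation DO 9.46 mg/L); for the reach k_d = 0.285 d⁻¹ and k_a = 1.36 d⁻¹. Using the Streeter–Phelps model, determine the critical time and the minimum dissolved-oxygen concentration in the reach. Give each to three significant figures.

t_c ≈ 1.08 d; minimum DO ≈ 4.70 mg/L

Mixed DO = (4.27×7.97 + 1.16×2.28)/(4.27+1.16) = 36.68/5.430 = 6.754 mg/L.
Mixed L₀ = (4.27×1.79 + 1.16×138)/(5.430) = 167.7/5.430 = 30.89 mg/L.
Initial deficit D₀ = C_s − DO₀ = 9.46 − 6.754 = 2.706 mg/L.
t_c = (1/1.075) ln[(1.36/0.285)(1 − 2.706×1.075/(0.285×30.89))] = 0.9302 × ln(3.195) = 1.081 d.
D_c = (0.285/1.36) × 30.89 × e^(−0.285×1.081) = 0.2096 × 30.89 × 0.7349 = 4.757 mg/L.
Minimum DO = 9.46 − 4.757 = 4.703 mg/L.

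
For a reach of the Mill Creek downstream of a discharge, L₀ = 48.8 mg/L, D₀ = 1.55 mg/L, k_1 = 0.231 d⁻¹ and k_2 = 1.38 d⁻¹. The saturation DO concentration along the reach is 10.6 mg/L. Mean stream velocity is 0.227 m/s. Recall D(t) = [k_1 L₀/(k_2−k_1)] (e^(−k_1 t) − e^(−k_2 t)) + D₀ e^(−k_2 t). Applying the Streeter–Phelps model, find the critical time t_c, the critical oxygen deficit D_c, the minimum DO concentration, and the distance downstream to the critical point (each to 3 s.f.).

t_c ≈ 1.41 d; D_c ≈ 5.90 mg/L; min DO ≈ 4.70 mg/L; x_c ≈ 27.6 km

With k_2/k_1 = 5.974 and 1 − D₀(k_2−k_1)/(k_1 L₀) = 0.8420,
t_c = ln(5.974 × 0.8420) / (1.38 − 0.231) = ln(5.030) / 1.149 = 1.615/1.149 = 1.406 d.
L(t_c) = L₀ e^(−k_1 t_c) = 48.8 × 0.7227 = 35.27 mg/L, and at the critical point k_2 D_c = k_1 L, so D_c = (0.231/1.38) × 35.27 = 5.903 mg/L.
Minimum DO = C_s − D_c = 10.6 − 5.903 = 4.697 mg/L.
x_c = v t_c = 0.227 m/s × 1.406 d × 86400 s/d = 27580 m ≈ 27.6 km.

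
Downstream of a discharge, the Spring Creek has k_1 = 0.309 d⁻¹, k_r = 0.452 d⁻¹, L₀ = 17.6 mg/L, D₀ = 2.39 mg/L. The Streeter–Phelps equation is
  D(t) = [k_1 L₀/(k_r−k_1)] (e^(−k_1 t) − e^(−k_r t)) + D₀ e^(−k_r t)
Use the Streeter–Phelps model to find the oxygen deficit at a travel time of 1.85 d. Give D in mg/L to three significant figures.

D ≈ 6.03 mg/L

k_1 L₀/(k_r−k_1) = 0.309×17.6/(0.452−0.309) = 5.438/0.1430 = 38.03 mg/L.
e^(−k_1 t) = e^(−0.309×1.850) = 0.5646; e^(−k_r t) = e^(−0.452×1.850) = 0.4334.
D = 38.03 × (0.5646 − 0.4334) + 2.39 × 0.4334 = 4.991 + 1.036 = 6.027 mg/L.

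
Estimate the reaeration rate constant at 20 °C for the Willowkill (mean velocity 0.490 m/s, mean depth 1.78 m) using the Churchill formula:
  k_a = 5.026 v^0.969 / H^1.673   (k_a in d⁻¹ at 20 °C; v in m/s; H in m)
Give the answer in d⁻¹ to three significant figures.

k_a = 5.026 × 0.490^0.969 / 1.78^1.673 = 5.026 × 0.5010 / 2.624 = 0.9596 d⁻¹.

k_a ≈ 0.960 d⁻¹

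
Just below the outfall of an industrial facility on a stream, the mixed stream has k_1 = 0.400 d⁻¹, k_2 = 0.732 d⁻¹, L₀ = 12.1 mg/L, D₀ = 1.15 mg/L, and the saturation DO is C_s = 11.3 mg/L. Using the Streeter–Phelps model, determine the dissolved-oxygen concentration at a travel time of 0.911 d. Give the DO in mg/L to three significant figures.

k_1 L₀/(k_2−k_1) = 0.400×12.1/(0.732−0.400) = 4.840/0.3320 = 14.58 mg/L.
e^(−k_1 t) = e^(−0.400×0.9110) = 0.6946; e^(−k_2 t) = e^(−0.732×0.9110) = 0.5133.
D = 14.58 × (0.6946 − 0.5133) + 1.15 × 0.5133 = 2.643 + 0.5903 = 3.233 mg/L.
DO = C_s − D = 11.3 − 3.233 = 8.067 mg/L.

DO ≈ 8.07 mg/L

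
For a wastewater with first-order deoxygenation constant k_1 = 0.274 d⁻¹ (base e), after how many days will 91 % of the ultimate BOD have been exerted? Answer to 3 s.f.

t ≈ 8.79 d

y/L₀ = 1 − e^(−k_1 t) = 0.91 ⇒ e^(−k_1 t) = 0.0900
t = −ln(0.0900) / 0.274 = 2.408 / 0.274 = 8.788 d.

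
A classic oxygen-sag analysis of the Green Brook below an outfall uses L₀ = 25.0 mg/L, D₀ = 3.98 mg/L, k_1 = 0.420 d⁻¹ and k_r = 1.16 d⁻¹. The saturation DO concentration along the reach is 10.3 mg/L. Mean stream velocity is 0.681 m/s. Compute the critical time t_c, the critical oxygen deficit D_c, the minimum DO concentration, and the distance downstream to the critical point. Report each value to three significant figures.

At the critical point dD/dt = 0, so k_1 L₀ e^(−k_1 t) = k_r D. Substituting D(t) from the Streeter–Phelps equation and solving for t gives
t_c = ln[(k_r/k_1)(1 − D₀(k_r−k_1)/(k_1 L₀))] / (k_r−k_1).
Here k_r−k_1 = 0.7400 d⁻¹ and 1 − D₀(k_r−k_1)/(k_1 L₀) = 1 − 3.98×0.7400/(0.420×25.0) = 0.7195, so
t_c = ln(2.762 × 0.7195) / 0.7400 = 0.6867 / 0.7400 = 0.9280 d.
L(t_c) = L₀ e^(−k_1 t_c) = 25.0 × 0.6772 = 16.93 mg/L, and at the critical point k_r D_c = k_1 L, so D_c = (0.420/1.16) × 16.93 = 6.130 mg/L.
Minimum DO = C_s − D_c = 10.3 − 6.130 = 4.170 mg/L.
x_c = v t_c = 0.681 m/s × 0.9280 d × 86400 s/d = 54600 m ≈ 54.6 km.

t_c ≈ 0.928 d; D_c ≈ 6.13 mg/L; min DO ≈ 4.17 mg/L; x_c ≈ 54.6 km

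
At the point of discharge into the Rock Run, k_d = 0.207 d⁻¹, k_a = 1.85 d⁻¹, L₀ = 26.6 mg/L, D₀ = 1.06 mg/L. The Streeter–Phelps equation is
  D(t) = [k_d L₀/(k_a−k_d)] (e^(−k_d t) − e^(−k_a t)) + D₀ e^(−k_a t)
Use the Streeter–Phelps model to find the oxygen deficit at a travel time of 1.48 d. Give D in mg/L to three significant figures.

k_d L₀/(k_a−k_d) = 0.207×26.6/(1.85−0.207) = 5.506/1.643 = 3.351 mg/L.
e^(−k_d t) = e^(−0.207×1.480) = 0.7361; e^(−k_a t) = e^(−1.85×1.480) = 0.06470.
D = 3.351 × (0.7361 − 0.06470) + 1.06 × 0.06470 = 2.250 + 0.06858 = 2.319 mg/L.

D ≈ 2.32 mg/L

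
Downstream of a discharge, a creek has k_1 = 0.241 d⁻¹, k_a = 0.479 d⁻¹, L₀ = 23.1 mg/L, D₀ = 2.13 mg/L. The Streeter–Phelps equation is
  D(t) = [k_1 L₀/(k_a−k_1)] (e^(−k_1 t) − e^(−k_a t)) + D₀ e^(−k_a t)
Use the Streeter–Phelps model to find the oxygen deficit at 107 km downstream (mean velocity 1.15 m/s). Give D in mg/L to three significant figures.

Travel time t = x/v = 107 km / (1.15 m/s) = 107000 m / 1.15 m/s = 93040 s = 1.077 d.
k_1 L₀/(k_a−k_1) = 0.241×23.1/(0.479−0.241) = 5.567/0.2380 = 23.39 mg/L.
e^(−k_1 t) = e^(−0.241×1.077) = 0.7714; e^(−k_a t) = e^(−0.479×1.077) = 0.5970.
D = 23.39 × (0.7714 − 0.5970) + 2.13 × 0.5970 = 4.080 + 1.272 = 5.351 mg/L.

D ≈ 5.35 mg/L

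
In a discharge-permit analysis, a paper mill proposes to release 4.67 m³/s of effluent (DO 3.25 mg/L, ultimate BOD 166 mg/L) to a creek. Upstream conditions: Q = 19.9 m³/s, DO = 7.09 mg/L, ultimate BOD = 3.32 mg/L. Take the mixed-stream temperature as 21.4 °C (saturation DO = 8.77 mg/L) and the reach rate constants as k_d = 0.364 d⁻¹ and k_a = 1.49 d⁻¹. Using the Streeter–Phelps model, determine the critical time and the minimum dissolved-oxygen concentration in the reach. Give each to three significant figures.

Mixed DO = (19.9×7.09 + 4.67×3.25)/(19.9+4.67) = 156.3/24.57 = 6.360 mg/L.
Mixed L₀ = (19.9×3.32 + 4.67×166)/(24.57) = 841.3/24.57 = 34.24 mg/L.
Initial deficit D₀ = C_s − DO₀ = 8.77 − 6.360 = 2.410 mg/L.
t_c = (1/1.126) ln[(1.49/0.364)(1 − 2.410×1.126/(0.364×34.24))] = 0.8881 × ln(3.202) = 1.034 d.
D_c = (0.364/1.49) × 34.24 × e^(−0.364×1.034) = 0.2443 × 34.24 × 0.6864 = 5.742 mg/L.
Minimum DO = 8.77 − 5.742 = 3.028 mg/L.

t_c ≈ 1.03 d; minimum DO ≈ 3.03 mg/L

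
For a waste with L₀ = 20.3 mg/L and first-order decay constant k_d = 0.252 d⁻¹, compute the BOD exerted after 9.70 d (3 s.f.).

y ≈ 18.5 mg/L

y_t = L₀(1 − e^(−k_d t)) = 20.3 × (1 − e^(−0.252×9.70))
= 20.3 × (1 − 0.08678) = 20.3 × 0.9132 = 18.54 mg/L.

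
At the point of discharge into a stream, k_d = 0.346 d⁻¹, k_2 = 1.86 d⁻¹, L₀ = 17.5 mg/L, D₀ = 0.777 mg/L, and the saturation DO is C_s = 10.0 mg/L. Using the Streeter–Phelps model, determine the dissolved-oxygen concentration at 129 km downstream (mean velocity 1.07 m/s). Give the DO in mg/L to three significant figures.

DO ≈ 7.77 mg/L

Travel time t = x/v = 129 km / (1.07 m/s) = 129000 m / 1.07 m/s = 120600 s = 1.395 d.
k_d L₀/(k_2−k_d) = 0.346×17.5/(1.86−0.346) = 6.055/1.514 = 3.999 mg/L.
e^(−k_d t) = e^(−0.346×1.395) = 0.6171; e^(−k_2 t) = e^(−1.86×1.395) = 0.07462.
D = 3.999 × (0.6171 − 0.07462) + 0.777 × 0.07462 = 2.169 + 0.05798 = 2.227 mg/L.
DO = C_s − D = 10.0 − 2.227 = 7.773 mg/L.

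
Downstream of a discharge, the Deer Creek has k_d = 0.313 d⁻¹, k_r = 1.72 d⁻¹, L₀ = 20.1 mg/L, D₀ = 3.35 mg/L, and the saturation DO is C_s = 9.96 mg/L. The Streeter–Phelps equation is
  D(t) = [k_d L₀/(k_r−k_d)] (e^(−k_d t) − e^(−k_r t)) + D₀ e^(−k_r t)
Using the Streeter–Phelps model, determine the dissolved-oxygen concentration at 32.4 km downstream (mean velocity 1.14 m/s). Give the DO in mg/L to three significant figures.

Travel time t = x/v = 32.4 km / (1.14 m/s) = 32400 m / 1.14 m/s = 28420 s = 0.3289 d.
k_d L₀/(k_r−k_d) = 0.313×20.1/(1.72−0.313) = 6.291/1.407 = 4.471 mg/L.
e^(−k_d t) = e^(−0.313×0.3289) = 0.9022; e^(−k_r t) = e^(−1.72×0.3289) = 0.5679.
D = 4.471 × (0.9022 − 0.5679) + 3.35 × 0.5679 = 1.495 + 1.903 = 3.397 mg/L.
DO = C_s − D = 9.96 − 3.397 = 6.563 mg/L.

DO ≈ 6.56 mg/L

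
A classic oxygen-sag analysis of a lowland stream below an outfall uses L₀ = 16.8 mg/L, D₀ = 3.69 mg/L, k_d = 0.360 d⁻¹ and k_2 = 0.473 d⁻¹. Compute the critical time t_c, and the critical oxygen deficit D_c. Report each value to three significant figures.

t_c = [1/(k_2−k_d)] ln[(k_2/k_d)(1 − D₀(k_2−k_d)/(k_d L₀))]
= [1/(0.473−0.360)] ln[(0.473/0.360)(1 − 3.69×0.1130/(0.360×16.8))]
= (1/0.1130) ln[1.314 × 0.9311] = 8.850 × ln(1.223) = 8.850 × 0.2016 = 1.784 d.
D_c = (k_d/k_2) L₀ e^(−k_d t_c) = (0.360/0.473) × 16.8 × e^(−0.360×1.784) = 0.7611 × 16.8 × 0.5262 = 6.728 mg/L.

t_c ≈ 1.78 d; D_c ≈ 6.73 mg/L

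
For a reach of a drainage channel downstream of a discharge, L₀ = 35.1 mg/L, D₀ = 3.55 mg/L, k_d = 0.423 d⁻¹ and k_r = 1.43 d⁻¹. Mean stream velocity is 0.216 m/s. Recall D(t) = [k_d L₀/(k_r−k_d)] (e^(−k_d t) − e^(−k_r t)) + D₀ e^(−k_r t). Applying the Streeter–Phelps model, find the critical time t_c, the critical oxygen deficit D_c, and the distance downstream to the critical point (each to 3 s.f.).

With k_r/k_d = 3.381 and 1 − D₀(k_r−k_d)/(k_d L₀) = 0.7592,
t_c = ln(3.381 × 0.7592) / (1.43 − 0.423) = ln(2.567) / 1.007 = 0.9426/1.007 = 0.9360 d.
D_c = (k_d/k_r) L₀ e^(−k_d t_c) = (0.423/1.43) × 35.1 × e^(−0.423×0.9360) = 0.2958 × 35.1 × 0.6730 = 6.988 mg/L.
x_c = v t_c = 0.216 m/s × 0.9360 d × 86400 s/d = 17470 m ≈ 17.5 km.

t_c ≈ 0.936 d; D_c ≈ 6.99 mg/L; x_c ≈ 17.5 km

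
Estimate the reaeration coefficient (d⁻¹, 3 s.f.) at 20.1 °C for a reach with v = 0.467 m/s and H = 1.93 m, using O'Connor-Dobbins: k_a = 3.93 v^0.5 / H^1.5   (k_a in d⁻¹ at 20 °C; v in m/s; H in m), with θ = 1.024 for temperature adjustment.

k_a(20) = 3.93 × 0.467^0.5 / 1.93^1.5 = 3.93 × 0.6834 / 2.681 = 1.002 d⁻¹.
k_a(20.1) = 1.002 × 1.024^(20.1−20) = 1.002 × 1.002 = 1.004 d⁻¹.

k_a ≈ 1.00 d⁻¹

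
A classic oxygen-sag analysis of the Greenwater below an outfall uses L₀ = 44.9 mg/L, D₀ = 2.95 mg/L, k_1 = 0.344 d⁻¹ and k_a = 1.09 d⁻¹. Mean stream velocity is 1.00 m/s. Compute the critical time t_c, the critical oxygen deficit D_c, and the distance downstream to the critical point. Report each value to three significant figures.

At the critical point dD/dt = 0, so k_1 L₀ e^(−k_1 t) = k_a D. Substituting D(t) from the Streeter–Phelps equation and solving for t gives
t_c = ln[(k_a/k_1)(1 − D₀(k_a−k_1)/(k_1 L₀))] / (k_a−k_1).
Here k_a−k_1 = 0.7460 d⁻¹ and 1 − D₀(k_a−k_1)/(k_1 L₀) = 1 − 2.95×0.7460/(0.344×44.9) = 0.8575, so
t_c = ln(3.169 × 0.8575) / 0.7460 = 0.9996 / 0.7460 = 1.340 d.
D_c = (k_1/k_a) L₀ e^(−k_1 t_c) = (0.344/1.09) × 44.9 × e^(−0.344×1.340) = 0.3156 × 44.9 × 0.6307 = 8.937 mg/L.
x_c = v t_c = 1.00 m/s × 1.340 d × 86400 s/d = 115800 m ≈ 116 km.

t_c ≈ 1.34 d; D_c ≈ 8.94 mg/L; x_c ≈ 116 km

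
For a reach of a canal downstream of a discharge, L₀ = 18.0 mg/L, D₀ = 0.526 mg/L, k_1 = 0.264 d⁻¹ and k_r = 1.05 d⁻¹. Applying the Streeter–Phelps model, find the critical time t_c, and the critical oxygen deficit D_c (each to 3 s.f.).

t_c ≈ 1.64 d; D_c ≈ 2.93 mg/L

At the critical point dD/dt = 0, so k_1 L₀ e^(−k_1 t) = k_r D. Substituting D(t) from the Streeter–Phelps equation and solving for t gives
t_c = ln[(k_r/k_1)(1 − D₀(k_r−k_1)/(k_1 L₀))] / (k_r−k_1).
Here k_r−k_1 = 0.7860 d⁻¹ and 1 − D₀(k_r−k_1)/(k_1 L₀) = 1 − 0.526×0.7860/(0.264×18.0) = 0.9130, so
t_c = ln(3.977 × 0.9130) / 0.7860 = 1.290 / 0.7860 = 1.641 d.
L(t_c) = L₀ e^(−k_1 t_c) = 18.0 × 0.6485 = 11.67 mg/L, and at the critical point k_r D_c = k_1 L, so D_c = (0.264/1.05) × 11.67 = 2.935 mg/L.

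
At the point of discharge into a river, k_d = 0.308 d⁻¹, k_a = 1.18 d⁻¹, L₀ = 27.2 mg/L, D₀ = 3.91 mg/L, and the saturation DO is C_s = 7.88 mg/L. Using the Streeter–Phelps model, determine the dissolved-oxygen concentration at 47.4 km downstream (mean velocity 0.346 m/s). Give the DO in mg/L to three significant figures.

DO ≈ 2.86 mg/L

Travel time t = x/v = 47.4 km / (0.346 m/s) = 47400 m / 0.346 m/s = 137000 s = 1.586 d.
k_d L₀/(k_a−k_d) = 0.308×27.2/(1.18−0.308) = 8.378/0.8720 = 9.607 mg/L.
e^(−k_d t) = e^(−0.308×1.586) = 0.6136; e^(−k_a t) = e^(−1.18×1.586) = 0.1540.
D = 9.607 × (0.6136 − 0.1540) + 3.91 × 0.1540 = 4.416 + 0.6020 = 5.018 mg/L.
DO = C_s − D = 7.88 − 5.018 = 2.862 mg/L.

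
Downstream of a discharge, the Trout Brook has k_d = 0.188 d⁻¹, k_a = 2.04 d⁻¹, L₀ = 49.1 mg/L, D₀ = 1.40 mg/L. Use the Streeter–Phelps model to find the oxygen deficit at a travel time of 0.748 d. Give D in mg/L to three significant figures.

D ≈ 3.55 mg/L

k_d L₀/(k_a−k_d) = 0.188×49.1/(2.04−0.188) = 9.231/1.852 = 4.984 mg/L.
e^(−k_d t) = e^(−0.188×0.7480) = 0.8688; e^(−k_a t) = e^(−2.04×0.7480) = 0.2174.
D = 4.984 × (0.8688 − 0.2174) + 1.40 × 0.2174 = 3.247 + 0.3044 = 3.551 mg/L.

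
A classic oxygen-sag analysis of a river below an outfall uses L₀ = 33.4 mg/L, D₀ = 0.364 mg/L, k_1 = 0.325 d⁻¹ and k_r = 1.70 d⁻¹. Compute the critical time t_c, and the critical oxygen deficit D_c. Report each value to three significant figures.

With k_r/k_1 = 5.231 and 1 − D₀(k_r−k_1)/(k_1 L₀) = 0.9539,
t_c = ln(5.231 × 0.9539) / (1.70 − 0.325) = ln(4.990) / 1.375 = 1.607/1.375 = 1.169 d.
D_c = (k_1/k_r) L₀ e^(−k_1 t_c) = (0.325/1.70) × 33.4 × e^(−0.325×1.169) = 0.1912 × 33.4 × 0.6839 = 4.367 mg/L.

t_c ≈ 1.17 d; D_c ≈ 4.37 mg/L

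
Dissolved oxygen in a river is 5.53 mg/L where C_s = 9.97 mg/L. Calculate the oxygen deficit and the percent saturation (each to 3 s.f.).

D = C_s − C = 9.97 − 5.53 = 4.44 mg/L.
% saturation = 5.53/9.97 × 100 = 55.5 %.

D ≈ 4.44 mg/L; 55.5 % saturation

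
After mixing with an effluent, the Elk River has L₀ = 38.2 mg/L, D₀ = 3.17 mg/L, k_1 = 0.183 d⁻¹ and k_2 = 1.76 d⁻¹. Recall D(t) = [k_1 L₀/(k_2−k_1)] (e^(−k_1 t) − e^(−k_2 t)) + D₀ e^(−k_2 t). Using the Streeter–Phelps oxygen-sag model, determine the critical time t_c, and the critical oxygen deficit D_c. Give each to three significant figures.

With k_2/k_1 = 9.617 and 1 − D₀(k_2−k_1)/(k_1 L₀) = 0.2849,
t_c = ln(9.617 × 0.2849) / (1.76 − 0.183) = ln(2.740) / 1.577 = 1.008/1.577 = 0.6391 d.
L(t_c) = L₀ e^(−k_1 t_c) = 38.2 × 0.8896 = 33.98 mg/L, and at the critical point k_2 D_c = k_1 L, so D_c = (0.183/1.76) × 33.98 = 3.534 mg/L.

t_c ≈ 0.639 d; D_c ≈ 3.53 mg/L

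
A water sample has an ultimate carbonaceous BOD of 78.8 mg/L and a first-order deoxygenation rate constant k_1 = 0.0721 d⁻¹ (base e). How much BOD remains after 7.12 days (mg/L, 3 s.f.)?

L_t = L₀ e^(−k_1 t) = 78.8 × e^(−0.0721×7.12) = 78.8 × 0.5985 = 47.16 mg/L.

L ≈ 47.2 mg/L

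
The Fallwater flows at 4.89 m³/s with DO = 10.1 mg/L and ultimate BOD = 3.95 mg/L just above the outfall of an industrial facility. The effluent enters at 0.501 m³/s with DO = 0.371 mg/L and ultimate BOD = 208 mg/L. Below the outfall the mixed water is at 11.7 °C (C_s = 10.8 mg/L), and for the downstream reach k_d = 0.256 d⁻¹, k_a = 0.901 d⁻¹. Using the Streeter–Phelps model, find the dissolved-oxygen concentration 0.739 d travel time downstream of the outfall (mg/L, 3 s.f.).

DO ≈ 7.12 mg/L

Mixed DO = (4.89×10.1 + 0.501×0.371)/(4.89+0.501) = 49.57/5.391 = 9.196 mg/L.
Mixed L₀ = (4.89×3.95 + 0.501×208)/(5.391) = 123.5/5.391 = 22.91 mg/L.
Initial deficit D₀ = C_s − DO₀ = 10.8 − 9.196 = 1.604 mg/L.
D(0.739) = [0.256×22.91/(0.901−0.256)](e^(−0.256×0.739) − e^(−0.901×0.739)) + 1.604 e^(−0.901×0.739)
= 9.094 × (0.8276 − 0.5138) + 1.604 × 0.5138 = 3.678 mg/L.
DO = 10.8 − 3.678 = 7.122 mg/L.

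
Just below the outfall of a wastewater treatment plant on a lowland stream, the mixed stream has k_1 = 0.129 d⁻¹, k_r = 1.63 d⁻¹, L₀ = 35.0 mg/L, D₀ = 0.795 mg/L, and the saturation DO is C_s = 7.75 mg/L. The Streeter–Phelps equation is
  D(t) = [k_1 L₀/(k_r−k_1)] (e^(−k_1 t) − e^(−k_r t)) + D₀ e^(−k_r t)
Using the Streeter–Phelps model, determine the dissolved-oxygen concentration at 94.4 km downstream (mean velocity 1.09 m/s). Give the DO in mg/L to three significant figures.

DO ≈ 5.54 mg/L

Travel time t = x/v = 94.4 km / (1.09 m/s) = 94400 m / 1.09 m/s = 86610 s = 1.002 d.
k_1 L₀/(k_r−k_1) = 0.129×35.0/(1.63−0.129) = 4.515/1.501 = 3.008 mg/L.
e^(−k_1 t) = e^(−0.129×1.002) = 0.8787; e^(−k_r t) = e^(−1.63×1.002) = 0.1952.
D = 3.008 × (0.8787 − 0.1952) + 0.795 × 0.1952 = 2.056 + 0.1552 = 2.211 mg/L.
DO = C_s − D = 7.75 − 2.211 = 5.539 mg/L.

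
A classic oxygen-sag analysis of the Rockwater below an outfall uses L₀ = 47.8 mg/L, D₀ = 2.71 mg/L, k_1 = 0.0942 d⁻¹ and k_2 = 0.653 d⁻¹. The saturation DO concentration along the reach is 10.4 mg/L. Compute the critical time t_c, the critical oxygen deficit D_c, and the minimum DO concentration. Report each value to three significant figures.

t_c ≈ 2.73 d; D_c ≈ 5.33 mg/L; min DO ≈ 5.07 mg/L

t_c = [1/(k_2−k_1)] ln[(k_2/k_1)(1 − D₀(k_2−k_1)/(k_1 L₀))]
= [1/(0.653−0.0942)] ln[(0.653/0.0942)(1 − 2.71×0.5588/(0.0942×47.8))]
= (1/0.5588) ln[6.932 × 0.6637] = 1.790 × ln(4.601) = 1.790 × 1.526 = 2.731 d.
D_c = (k_1/k_2) L₀ e^(−k_1 t_c) = (0.0942/0.653) × 47.8 × e^(−0.0942×2.731) = 0.1443 × 47.8 × 0.7732 = 5.331 mg/L.
Minimum DO = C_s − D_c = 10.4 − 5.331 = 5.069 mg/L.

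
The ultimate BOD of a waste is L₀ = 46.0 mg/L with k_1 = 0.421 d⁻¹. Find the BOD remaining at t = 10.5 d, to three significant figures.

L_t = L₀ e^(−k_1 t) = 46.0 × e^(−0.421×10.5) = 46.0 × 0.01203 = 0.5533 mg/L.

L ≈ 0.553 mg/L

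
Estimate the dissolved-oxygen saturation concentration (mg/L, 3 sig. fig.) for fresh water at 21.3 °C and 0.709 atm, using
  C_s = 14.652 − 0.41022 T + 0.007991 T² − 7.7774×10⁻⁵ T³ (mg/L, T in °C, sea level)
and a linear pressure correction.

C_s ≈ 6.23 mg/L

At sea level: C_s = 14.652 − 0.41022×21.3 + 0.007991×21.3² − 7.7774×10⁻⁵×21.3³ = 8.788 mg/L.
Pressure correction: C_s' = 8.788 × 0.709 = 6.231 mg/L.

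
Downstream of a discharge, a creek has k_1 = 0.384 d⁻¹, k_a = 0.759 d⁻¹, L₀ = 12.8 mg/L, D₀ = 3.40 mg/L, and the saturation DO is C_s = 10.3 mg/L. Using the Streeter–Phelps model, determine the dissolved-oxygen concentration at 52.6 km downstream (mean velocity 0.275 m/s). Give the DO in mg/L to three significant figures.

DO ≈ 6.51 mg/L

Travel time t = x/v = 52.6 km / (0.275 m/s) = 52600 m / 0.275 m/s = 191300 s = 2.214 d.
k_1 L₀/(k_a−k_1) = 0.384×12.8/(0.759−0.384) = 4.915/0.3750 = 13.11 mg/L.
e^(−k_1 t) = e^(−0.384×2.214) = 0.4274; e^(−k_a t) = e^(−0.759×2.214) = 0.1863.
D = 13.11 × (0.4274 − 0.1863) + 3.40 × 0.1863 = 3.159 + 0.6335 = 3.793 mg/L.
DO = C_s − D = 10.3 − 3.793 = 6.507 mg/L.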